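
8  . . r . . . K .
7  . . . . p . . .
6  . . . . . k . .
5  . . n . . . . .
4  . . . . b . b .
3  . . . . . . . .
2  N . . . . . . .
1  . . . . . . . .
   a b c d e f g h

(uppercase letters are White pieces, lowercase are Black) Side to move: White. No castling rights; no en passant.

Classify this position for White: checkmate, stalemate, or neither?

checkmate

White to move; white king on g8.
In check: yes, from the black rook on c8.
King squares — f7: attacked by Kf6; g7: attacked by Kf6; h7: attacked by Be4; f8: attacked by Rc8; h8: attacked by Rc8.
Legal moves for White: none.
In check with no legal moves → checkmate.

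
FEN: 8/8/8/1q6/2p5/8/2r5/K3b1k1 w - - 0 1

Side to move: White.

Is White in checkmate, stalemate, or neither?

White to move; white king on a1.
In check: no.
King squares — b1: attacked by Qb5; a2: attacked by Rc2; b2: attacked by Rc2.
Legal moves for White: none.
Not in check and no legal moves → stalemate.

stalemate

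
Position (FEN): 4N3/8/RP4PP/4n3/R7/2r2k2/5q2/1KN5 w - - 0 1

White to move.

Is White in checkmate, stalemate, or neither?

White to move; white king on b1.
In check: no.
Legal moves for White include: Ng7, Nc7, Nf6, Nd6, Ra8, Ra7, R6a5, R4a5, Rh4, Rg4, Rf4+, Re4, Rd4, Rc4, Rb4, Ra3, Ra2, Ra1, ... (list truncated; more exist).
White has legal moves and is not in check → neither.

neither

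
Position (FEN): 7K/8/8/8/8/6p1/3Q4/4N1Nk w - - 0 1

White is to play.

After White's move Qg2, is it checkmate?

After Qg2: black king on h1; in check: yes, from the white queen on g2.
King squares — g1: attacked by Qg2; g2: attacked by Ne1; h2: attacked by Qg2.
Black has no legal moves → checkmate.

yes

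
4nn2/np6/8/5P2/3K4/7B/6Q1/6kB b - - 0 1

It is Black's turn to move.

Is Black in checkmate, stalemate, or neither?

Black to move; black king on g1.
In check: yes, from the white queen on g2.
King squares — f1: attacked by Qg2; h1: attacked by Qg2; f2: attacked by Qg2; g2: attacked by Bh1; h2: attacked by Qg2.
Legal moves for Black: none.
In check with no legal moves → checkmate.

checkmate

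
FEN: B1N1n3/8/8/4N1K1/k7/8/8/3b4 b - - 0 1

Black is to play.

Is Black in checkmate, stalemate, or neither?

Black to move; black king on a4.
In check: no.
Legal moves for Black: Ng7, Nc7, Nf6, Nd6, Kb5, Ka5, Kb4, Kb3, Ka3, Bh5, Bg4, Bf3, Bb3, Be2, Bc2.
Black has 15 legal moves and is not in check → neither.

neither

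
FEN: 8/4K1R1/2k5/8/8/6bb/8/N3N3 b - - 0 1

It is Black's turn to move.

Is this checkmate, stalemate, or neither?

neither

Black to move; black king on c6.
In check: no.
Legal moves for Black include: Kc7, Kb7, Kb6, Kd5, Kc5, Kb5, Bc8, Bd7, Be6, Bf5, Bg4, Bg2, Bf1, Bb8, Bc7, Bd6+, Be5, Bh4+, ... (list truncated; more exist).
Black has legal moves and is not in check → neither.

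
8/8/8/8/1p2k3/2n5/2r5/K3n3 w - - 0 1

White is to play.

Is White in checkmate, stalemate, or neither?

stalemate

White to move; white king on a1.
In check: no.
King squares — b1: attacked by Nc3; a2: attacked by Rc2; b2: attacked by Rc2.
Legal moves for White: none.
Not in check and no legal moves → stalemate.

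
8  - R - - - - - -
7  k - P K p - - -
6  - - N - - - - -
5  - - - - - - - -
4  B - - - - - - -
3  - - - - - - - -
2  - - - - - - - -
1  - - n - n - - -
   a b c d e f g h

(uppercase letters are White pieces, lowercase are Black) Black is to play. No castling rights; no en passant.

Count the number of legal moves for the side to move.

Black to move; king on a7.
In check: yes, from the white knight on c6.
Legal moves: Ka6.
Count: 1.

1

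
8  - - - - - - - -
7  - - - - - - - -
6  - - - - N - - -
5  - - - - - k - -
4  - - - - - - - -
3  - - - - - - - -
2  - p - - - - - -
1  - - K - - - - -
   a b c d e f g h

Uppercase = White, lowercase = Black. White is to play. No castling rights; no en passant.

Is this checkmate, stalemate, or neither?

neither

White to move; white king on c1.
In check: yes, from the black pawn on b2.
King squares — b1: available; d1: available; b2: available; c2: available; d2: available.
Legal moves for White: Kd2, Kc2, Kxb2, Kd1, Kb1.
White is in check but has 5 legal moves → neither.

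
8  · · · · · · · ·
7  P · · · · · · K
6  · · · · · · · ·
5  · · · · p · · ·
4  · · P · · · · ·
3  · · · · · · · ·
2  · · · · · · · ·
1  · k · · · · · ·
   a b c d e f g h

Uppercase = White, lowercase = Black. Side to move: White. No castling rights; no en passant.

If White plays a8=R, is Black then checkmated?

After a8=R: black king on b1; in check: no.
Black is not in check, so this cannot be checkmate.

no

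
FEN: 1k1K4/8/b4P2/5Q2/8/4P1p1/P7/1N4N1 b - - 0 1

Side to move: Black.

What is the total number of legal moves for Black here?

Black to move; king on b8.
In check: no.
Legal moves: Ka8, Kb7, Ka7, Bc8, Bb7, Bb5, Bc4, Bd3, Be2, Bf1, g2.
Count: 11.

11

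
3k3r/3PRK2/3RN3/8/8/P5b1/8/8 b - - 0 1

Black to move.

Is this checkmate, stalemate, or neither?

Black to move; black king on d8.
In check: yes, from the white knight on e6.
King squares — c7: attacked by Ne6; d7: attacked by Rd6; e7: attacked by Kf7; c8: attacked by Pd7; e8: attacked by Pd7.
Legal moves for Black: none.
In check with no legal moves → checkmate.

checkmate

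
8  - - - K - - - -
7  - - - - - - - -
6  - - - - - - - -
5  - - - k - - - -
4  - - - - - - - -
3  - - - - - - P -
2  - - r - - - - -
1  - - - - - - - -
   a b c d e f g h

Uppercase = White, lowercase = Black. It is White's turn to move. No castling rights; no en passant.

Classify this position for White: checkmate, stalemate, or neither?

White to move; white king on d8.
In check: no.
Legal moves for White: Ke8, Ke7, Kd7, g4.
White has 4 legal moves and is not in check → neither.

neither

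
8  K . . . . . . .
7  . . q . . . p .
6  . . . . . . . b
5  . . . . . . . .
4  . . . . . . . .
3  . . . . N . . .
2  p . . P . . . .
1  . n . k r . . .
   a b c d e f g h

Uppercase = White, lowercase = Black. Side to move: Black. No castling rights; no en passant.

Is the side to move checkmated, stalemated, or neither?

neither

Black to move; black king on d1.
In check: yes, from the white knight on e3.
King squares — c1: available; e1: own rook; c2: attacked by Ne3; d2: available; e2: available.
Legal moves for Black: Ke2, Kxd2, Kc1, Bxe3, Rxe3.
Black is in check but has 5 legal moves → neither.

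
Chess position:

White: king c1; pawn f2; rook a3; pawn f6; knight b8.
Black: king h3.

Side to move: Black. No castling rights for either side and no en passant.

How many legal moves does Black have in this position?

Black to move; king on h3.
In check: yes, from the white rook on a3.
Legal moves: Kh4, Kg4, Kh2, Kg2.
Count: 4.

4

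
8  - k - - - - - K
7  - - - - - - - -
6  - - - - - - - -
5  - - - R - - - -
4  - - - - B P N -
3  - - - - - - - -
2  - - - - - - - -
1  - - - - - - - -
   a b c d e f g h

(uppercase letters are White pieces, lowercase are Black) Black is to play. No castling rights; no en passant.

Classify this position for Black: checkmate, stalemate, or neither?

neither

Black to move; black king on b8.
In check: no.
Legal moves for Black: Kc8, Ka8, Kc7, Kb7, Ka7.
Black has 5 legal moves and is not in check → neither.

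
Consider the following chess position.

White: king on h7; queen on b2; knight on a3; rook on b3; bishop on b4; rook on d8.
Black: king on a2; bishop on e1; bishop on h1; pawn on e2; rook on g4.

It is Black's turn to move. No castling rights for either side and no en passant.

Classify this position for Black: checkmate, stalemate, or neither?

Black to move; black king on a2.
In check: yes, from the white queen on b2.
King squares — a1: attacked by Qb2; b1: attacked by Qb2; b2: attacked by Rb3; a3: attacked by Qb2; b3: attacked by Qb2.
Legal moves for Black: none.
In check with no legal moves → checkmate.

checkmate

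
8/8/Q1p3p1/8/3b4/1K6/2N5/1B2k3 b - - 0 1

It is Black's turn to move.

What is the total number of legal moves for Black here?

3

Black to move; king on e1.
In check: yes, from the white knight on c2.
Legal moves: Kf2, Kd2, Kd1.
Count: 3.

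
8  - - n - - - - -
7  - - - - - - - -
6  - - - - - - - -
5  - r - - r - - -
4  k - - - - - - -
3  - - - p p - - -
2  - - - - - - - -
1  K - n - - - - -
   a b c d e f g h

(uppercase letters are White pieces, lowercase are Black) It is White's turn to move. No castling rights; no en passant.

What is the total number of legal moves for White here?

0

White to move; king on a1.
In check: no.
Legal moves: none.
Count: 0.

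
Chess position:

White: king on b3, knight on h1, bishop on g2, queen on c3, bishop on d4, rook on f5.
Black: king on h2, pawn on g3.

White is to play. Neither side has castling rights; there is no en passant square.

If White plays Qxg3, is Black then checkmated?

After Qxg3: black king on h2; in check: yes, from the white queen on g3.
King squares — g1: attacked by Bd4; h1: attacked by Bg2; g2: attacked by Qg3; g3: attacked by Nh1; h3: attacked by Bg2.
Black has no legal moves → checkmate.

yes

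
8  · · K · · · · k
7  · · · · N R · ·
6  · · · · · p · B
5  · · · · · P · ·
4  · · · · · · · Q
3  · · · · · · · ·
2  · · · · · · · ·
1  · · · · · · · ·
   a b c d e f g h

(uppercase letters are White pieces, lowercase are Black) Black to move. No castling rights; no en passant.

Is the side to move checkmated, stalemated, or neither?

stalemate

Black to move; black king on h8.
In check: no.
King squares — g7: attacked by Bh6; h7: attacked by Rf7; g8: attacked by Ne7.
Legal moves for Black: none.
Not in check and no legal moves → stalemate.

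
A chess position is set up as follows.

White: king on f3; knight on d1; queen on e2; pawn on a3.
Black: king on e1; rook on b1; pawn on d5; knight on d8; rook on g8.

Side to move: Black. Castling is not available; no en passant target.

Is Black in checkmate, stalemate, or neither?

checkmate

Black to move; black king on e1.
In check: yes, from the white queen on e2.
King squares — d1: attacked by Qe2; f1: attacked by Qe2; d2: attacked by Qe2; e2: attacked by Kf3; f2: attacked by Nd1.
Legal moves for Black: none.
In check with no legal moves → checkmate.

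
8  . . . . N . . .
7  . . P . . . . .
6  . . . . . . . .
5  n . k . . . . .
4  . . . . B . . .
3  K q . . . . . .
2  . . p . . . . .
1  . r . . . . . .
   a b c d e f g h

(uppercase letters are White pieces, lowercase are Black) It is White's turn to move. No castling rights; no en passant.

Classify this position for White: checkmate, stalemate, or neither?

White to move; white king on a3.
In check: yes, from the black queen on b3.
King squares — a2: attacked by Qb3; b2: attacked by Rb1; b3: attacked by Rb1; a4: attacked by Qb3; b4: attacked by Qb3.
Legal moves for White: none.
In check with no legal moves → checkmate.

checkmate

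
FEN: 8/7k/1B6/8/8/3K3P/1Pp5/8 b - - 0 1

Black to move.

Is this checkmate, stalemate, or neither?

Black to move; black king on h7.
In check: no.
Legal moves for Black: Kh8, Kg8, Kg7, Kh6, Kg6, c1=Q, c1=R, c1=B, c1=N+.
Black has 9 legal moves and is not in check → neither.

neither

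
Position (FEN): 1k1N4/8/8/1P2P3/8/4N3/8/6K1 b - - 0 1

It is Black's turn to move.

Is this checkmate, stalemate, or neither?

Black to move; black king on b8.
In check: no.
Legal moves for Black: Kc8, Ka8, Kc7, Ka7.
Black has 4 legal moves and is not in check → neither.

neither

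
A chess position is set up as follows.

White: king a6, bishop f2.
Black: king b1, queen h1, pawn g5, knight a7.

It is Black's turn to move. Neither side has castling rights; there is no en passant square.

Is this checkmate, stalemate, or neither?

Black to move; black king on b1.
In check: no.
Legal moves for Black include: Nc8, Nc6, Nb5, Qh8, Qa8, Qh7, Qb7+, Qh6+, Qc6+, Qh5, Qd5, Qh4, Qe4, Qh3, Qf3, Qh2, Qg2, Qg1, ... (list truncated; more exist).
Black has legal moves and is not in check → neither.

neither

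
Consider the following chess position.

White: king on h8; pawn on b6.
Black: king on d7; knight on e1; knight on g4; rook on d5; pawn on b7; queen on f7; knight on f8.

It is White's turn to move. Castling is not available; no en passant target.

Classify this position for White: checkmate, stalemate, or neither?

stalemate

White to move; white king on h8.
In check: no.
King squares — g7: attacked by Qf7; h7: attacked by Qf7; g8: attacked by Qf7.
Legal moves for White: none.
Not in check and no legal moves → stalemate.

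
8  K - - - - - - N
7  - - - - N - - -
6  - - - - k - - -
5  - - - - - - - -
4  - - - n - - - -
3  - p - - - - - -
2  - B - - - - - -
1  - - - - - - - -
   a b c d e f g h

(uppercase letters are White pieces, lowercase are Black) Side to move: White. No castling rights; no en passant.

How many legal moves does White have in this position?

16

White to move; king on a8.
In check: no.
Legal moves: Nf7, Nhg6, Kb8, Kb7, Ka7, Ng8, Nc8, Neg6, Nc6, Nf5, Nd5, Bxd4, Bc3, Ba3, Bc1, Ba1.
Count: 16.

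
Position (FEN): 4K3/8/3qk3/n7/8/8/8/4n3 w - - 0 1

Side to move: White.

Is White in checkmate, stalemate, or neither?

stalemate

White to move; white king on e8.
In check: no.
King squares — d7: attacked by Qd6; e7: attacked by Qd6; f7: attacked by Ke6; d8: attacked by Qd6; f8: attacked by Qd6.
Legal moves for White: none.
Not in check and no legal moves → stalemate.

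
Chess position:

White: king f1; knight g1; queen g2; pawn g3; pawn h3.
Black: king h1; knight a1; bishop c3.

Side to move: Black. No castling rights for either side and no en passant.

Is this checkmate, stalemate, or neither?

checkmate

Black to move; black king on h1.
In check: yes, from the white queen on g2.
King squares — g1: attacked by Kf1; g2: attacked by Kf1; h2: attacked by Qg2.
Legal moves for Black: none.
In check with no legal moves → checkmate.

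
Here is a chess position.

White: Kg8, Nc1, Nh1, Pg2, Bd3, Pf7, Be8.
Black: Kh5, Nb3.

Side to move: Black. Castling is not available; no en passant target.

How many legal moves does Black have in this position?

Black to move; king on h5.
In check: no.
Legal moves: Kh6, Kg5, Kh4, Kg4, Nc5, Na5, Nd4, Nd2, Nxc1, Na1.
Count: 10.

10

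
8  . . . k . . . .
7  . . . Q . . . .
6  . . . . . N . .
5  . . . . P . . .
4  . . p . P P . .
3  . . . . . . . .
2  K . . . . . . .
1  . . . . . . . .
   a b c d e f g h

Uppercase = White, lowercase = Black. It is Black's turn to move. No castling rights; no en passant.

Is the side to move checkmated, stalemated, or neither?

checkmate

Black to move; black king on d8.
In check: yes, from the white queen on d7.
King squares — c7: attacked by Qd7; d7: attacked by Nf6; e7: attacked by Qd7; c8: attacked by Qd7; e8: attacked by Nf6.
Legal moves for Black: none.
In check with no legal moves → checkmate.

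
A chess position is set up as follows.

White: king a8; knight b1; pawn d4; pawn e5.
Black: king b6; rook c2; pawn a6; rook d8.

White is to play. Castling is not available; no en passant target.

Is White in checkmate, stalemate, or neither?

checkmate

White to move; white king on a8.
In check: yes, from the black rook on d8.
King squares — a7: attacked by Kb6; b7: attacked by Kb6; b8: attacked by Rd8.
Legal moves for White: none.
In check with no legal moves → checkmate.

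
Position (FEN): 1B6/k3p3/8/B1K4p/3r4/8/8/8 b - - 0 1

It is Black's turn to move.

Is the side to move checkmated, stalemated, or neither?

Black to move; black king on a7.
In check: yes, from the white bishop on b8.
King squares — a6: available; b6: attacked by Ba5; b7: available; a8: available; b8: available.
Legal moves for Black: Kxb8, Ka8, Kb7, Ka6.
Black is in check but has 4 legal moves → neither.

neither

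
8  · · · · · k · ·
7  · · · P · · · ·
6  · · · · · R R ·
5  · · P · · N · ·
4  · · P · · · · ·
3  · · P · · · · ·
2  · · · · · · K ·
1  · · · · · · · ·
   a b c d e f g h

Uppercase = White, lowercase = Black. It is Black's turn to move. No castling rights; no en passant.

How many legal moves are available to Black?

0

Black to move; king on f8.
In check: yes, from the white rook on f6.
Legal moves: none.
Count: 0.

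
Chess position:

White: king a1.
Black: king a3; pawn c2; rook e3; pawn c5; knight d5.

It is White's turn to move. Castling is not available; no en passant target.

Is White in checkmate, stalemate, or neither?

White to move; white king on a1.
In check: no.
King squares — b1: attacked by Pc2; a2: attacked by Ka3; b2: attacked by Ka3.
Legal moves for White: none.
Not in check and no legal moves → stalemate.

stalemate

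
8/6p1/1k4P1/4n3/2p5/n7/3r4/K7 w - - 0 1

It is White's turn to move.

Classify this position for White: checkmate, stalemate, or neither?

White to move; white king on a1.
In check: no.
King squares — b1: attacked by Na3; a2: attacked by Rd2; b2: attacked by Rd2.
Legal moves for White: none.
Not in check and no legal moves → stalemate.

stalemate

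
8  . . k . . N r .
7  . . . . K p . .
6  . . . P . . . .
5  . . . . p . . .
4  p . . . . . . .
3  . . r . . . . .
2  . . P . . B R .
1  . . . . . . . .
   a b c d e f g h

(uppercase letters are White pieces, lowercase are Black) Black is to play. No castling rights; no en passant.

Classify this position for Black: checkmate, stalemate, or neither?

Black to move; black king on c8.
In check: no.
Legal moves for Black include: Rh8, Rxf8, Rg7, Rg6, Rg5, Rg4, Rgg3, Rxg2, Kb8, Kb7, Rc7+, Rc6, Rc5, Rc4, Rh3, Rcg3, Rf3, Re3, ... (list truncated; more exist).
Black has legal moves and is not in check → neither.

neither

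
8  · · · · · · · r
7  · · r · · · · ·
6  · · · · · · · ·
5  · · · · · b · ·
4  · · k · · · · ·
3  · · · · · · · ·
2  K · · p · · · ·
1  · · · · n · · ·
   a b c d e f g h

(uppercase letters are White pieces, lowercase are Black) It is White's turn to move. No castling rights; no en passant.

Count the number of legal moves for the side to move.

3

White to move; king on a2.
In check: no.
Legal moves: Ka3, Kb2, Ka1.
Count: 3.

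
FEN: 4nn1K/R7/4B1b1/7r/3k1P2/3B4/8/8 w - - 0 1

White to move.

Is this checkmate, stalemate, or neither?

neither

White to move; white king on h8.
In check: yes, from the black rook on h5.
Legal moves for White: Kg8, Rh7.
White is in check but has 2 legal moves → neither.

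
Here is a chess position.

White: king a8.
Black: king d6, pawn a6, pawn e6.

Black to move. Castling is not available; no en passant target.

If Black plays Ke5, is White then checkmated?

After Ke5: white king on a8; in check: no.
White is not in check, so this cannot be checkmate.

no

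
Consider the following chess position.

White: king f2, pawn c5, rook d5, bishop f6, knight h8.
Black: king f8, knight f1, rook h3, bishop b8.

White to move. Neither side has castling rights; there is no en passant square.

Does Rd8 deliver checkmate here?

After Rd8: black king on f8; in check: yes, from the white rook on d8.
King squares — e7: attacked by Bf6; f7: attacked by Nh8; g7: attacked by Bf6; e8: attacked by Rd8; g8: attacked by Rd8.
Black has no legal moves → checkmate.

yes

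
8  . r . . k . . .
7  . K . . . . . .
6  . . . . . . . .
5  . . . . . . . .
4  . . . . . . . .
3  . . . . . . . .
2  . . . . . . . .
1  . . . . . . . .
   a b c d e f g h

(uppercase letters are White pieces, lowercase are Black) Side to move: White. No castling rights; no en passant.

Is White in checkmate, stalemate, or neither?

neither

White to move; white king on b7.
In check: yes, from the black rook on b8.
Legal moves for White: Kxb8, Kc7, Ka7, Kc6, Ka6.
White is in check but has 5 legal moves → neither.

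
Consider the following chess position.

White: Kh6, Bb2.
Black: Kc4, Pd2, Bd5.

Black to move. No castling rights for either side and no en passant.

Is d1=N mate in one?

After d1=N: white king on h6; in check: no.
White is not in check, so this cannot be checkmate.

no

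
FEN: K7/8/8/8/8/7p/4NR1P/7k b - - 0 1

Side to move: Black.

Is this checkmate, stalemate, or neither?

stalemate

Black to move; black king on h1.
In check: no.
King squares — g1: attacked by Ne2; g2: attacked by Rf2; h2: attacked by Rf2.
Legal moves for Black: none.
Not in check and no legal moves → stalemate.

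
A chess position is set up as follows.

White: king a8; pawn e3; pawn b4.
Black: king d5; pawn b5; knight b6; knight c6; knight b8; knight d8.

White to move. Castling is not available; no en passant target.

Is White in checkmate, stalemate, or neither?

White to move; white king on a8.
In check: yes, from the black knight on b6.
King squares — a7: attacked by Nc6; b7: attacked by Nd8; b8: attacked by Nc6.
Legal moves for White: none.
In check with no legal moves → checkmate.

checkmate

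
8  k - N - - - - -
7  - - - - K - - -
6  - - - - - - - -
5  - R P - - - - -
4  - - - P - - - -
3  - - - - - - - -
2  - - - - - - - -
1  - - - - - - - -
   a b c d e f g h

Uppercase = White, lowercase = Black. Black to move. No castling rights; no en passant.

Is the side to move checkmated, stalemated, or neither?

Black to move; black king on a8.
In check: no.
King squares — a7: attacked by Nc8; b7: attacked by Rb5; b8: attacked by Rb5.
Legal moves for Black: none.
Not in check and no legal moves → stalemate.

stalemate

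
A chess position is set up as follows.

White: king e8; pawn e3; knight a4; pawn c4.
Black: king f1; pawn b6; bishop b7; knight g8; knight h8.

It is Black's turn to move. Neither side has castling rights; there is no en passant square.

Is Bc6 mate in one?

no

After Bc6: white king on e8; in check: yes, from the black bishop on c6.
White has 2 legal replies: Kf8, Kd8.
In check but a legal move exists → not checkmate.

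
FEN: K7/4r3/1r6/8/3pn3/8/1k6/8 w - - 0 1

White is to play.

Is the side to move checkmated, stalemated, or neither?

stalemate

White to move; white king on a8.
In check: no.
King squares — a7: attacked by Re7; b7: attacked by Rb6; b8: attacked by Rb6.
Legal moves for White: none.
Not in check and no legal moves → stalemate.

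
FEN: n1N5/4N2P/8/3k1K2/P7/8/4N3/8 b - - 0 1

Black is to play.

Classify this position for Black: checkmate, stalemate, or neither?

neither

Black to move; black king on d5.
In check: yes, from the white knight on e7.
King squares — c4: available; d4: attacked by Ne2; e4: attacked by Kf5; c5: available; e5: attacked by Kf5; c6: attacked by Ne7; d6: attacked by Nc8; e6: attacked by Kf5.
Legal moves for Black: Kc5, Kc4.
Black is in check but has 2 legal moves → neither.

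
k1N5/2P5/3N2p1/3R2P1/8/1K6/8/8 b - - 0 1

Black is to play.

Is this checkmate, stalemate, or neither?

stalemate

Black to move; black king on a8.
In check: no.
King squares — a7: attacked by Nc8; b7: attacked by Nd6; b8: attacked by Pc7.
Legal moves for Black: none.
Not in check and no legal moves → stalemate.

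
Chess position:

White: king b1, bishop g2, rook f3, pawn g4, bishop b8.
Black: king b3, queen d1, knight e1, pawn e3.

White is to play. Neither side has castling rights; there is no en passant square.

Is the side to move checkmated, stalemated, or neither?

checkmate

White to move; white king on b1.
In check: yes, from the black queen on d1.
King squares — a1: attacked by Qd1; c1: attacked by Qd1; a2: attacked by Kb3; b2: attacked by Kb3; c2: attacked by Qd1.
Legal moves for White: none.
In check with no legal moves → checkmate.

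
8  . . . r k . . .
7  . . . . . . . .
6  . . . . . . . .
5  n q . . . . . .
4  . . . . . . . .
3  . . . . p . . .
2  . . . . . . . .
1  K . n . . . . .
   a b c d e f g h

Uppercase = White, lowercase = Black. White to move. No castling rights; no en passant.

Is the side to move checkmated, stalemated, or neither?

White to move; white king on a1.
In check: no.
King squares — b1: attacked by Qb5; a2: attacked by Nc1; b2: attacked by Qb5.
Legal moves for White: none.
Not in check and no legal moves → stalemate.

stalemate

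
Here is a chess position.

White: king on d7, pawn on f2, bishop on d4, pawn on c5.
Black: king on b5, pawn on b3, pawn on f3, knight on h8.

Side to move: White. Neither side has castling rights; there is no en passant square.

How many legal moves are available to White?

White to move; king on d7.
In check: no.
Legal moves: Ke8, Kd8, Kc8, Ke7, Kc7, Ke6, Kd6, Bxh8, Bg7, Bf6, Be5, Be3, Bc3, Bb2, Ba1, c6.
Count: 16.

16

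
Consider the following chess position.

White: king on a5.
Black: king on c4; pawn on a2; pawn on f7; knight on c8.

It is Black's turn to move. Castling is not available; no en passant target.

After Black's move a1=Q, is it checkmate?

yes

After a1=Q: white king on a5; in check: yes, from the black queen on a1.
King squares — a4: attacked by Qa1; b4: attacked by Kc4; b5: attacked by Kc4; a6: attacked by Qa1; b6: attacked by Nc8.
White has no legal moves → checkmate.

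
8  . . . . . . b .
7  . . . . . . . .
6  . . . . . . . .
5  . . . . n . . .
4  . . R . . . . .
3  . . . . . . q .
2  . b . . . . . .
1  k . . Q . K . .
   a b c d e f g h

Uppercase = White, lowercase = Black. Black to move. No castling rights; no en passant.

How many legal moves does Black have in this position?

Black to move; king on a1.
In check: yes, from the white queen on d1.
Legal moves: Ka2, Bc1.
Count: 2.

2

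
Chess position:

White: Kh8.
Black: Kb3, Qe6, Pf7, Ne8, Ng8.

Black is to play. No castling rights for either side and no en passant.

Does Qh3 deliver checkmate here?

no

After Qh3: white king on h8; in check: yes, from the black queen on h3.
White has 1 legal reply: Kxg8.
In check but a legal move exists → not checkmate.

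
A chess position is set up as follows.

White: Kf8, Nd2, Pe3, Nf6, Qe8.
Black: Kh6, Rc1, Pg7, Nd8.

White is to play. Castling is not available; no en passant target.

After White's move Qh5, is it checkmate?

yes

After Qh5: black king on h6; in check: yes, from the white queen on h5.
King squares — g5: attacked by Qh5; h5: attacked by Nf6; g6: attacked by Qh5; g7: own pawn; h7: attacked by Qh5.
Black has no legal moves → checkmate.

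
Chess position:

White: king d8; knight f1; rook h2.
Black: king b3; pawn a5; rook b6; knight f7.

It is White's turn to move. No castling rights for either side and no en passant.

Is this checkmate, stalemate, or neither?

neither

White to move; white king on d8.
In check: yes, from the black knight on f7.
Legal moves for White: Ke8, Kc8, Ke7, Kd7, Kc7.
White is in check but has 5 legal moves → neither.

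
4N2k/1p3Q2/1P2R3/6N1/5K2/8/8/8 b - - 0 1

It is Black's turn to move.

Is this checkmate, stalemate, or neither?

Black to move; black king on h8.
In check: no.
King squares — g7: attacked by Qf7; h7: attacked by Ng5; g8: attacked by Qf7.
Legal moves for Black: none.
Not in check and no legal moves → stalemate.

stalemate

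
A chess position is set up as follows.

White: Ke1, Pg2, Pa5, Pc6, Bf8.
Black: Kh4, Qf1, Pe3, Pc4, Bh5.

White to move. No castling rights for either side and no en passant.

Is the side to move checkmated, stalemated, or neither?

White to move; white king on e1.
In check: yes, from the black queen on f1.
King squares — d1: attacked by Qf1; f1: available; d2: attacked by Pe3; e2: attacked by Qf1; f2: attacked by Qf1.
Legal moves for White: Kxf1.
White is in check but has 1 legal move → neither.

neither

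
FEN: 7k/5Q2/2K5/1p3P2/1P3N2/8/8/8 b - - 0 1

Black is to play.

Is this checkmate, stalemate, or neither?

stalemate

Black to move; black king on h8.
In check: no.
King squares — g7: attacked by Qf7; h7: attacked by Qf7; g8: attacked by Qf7.
Legal moves for Black: none.
Not in check and no legal moves → stalemate.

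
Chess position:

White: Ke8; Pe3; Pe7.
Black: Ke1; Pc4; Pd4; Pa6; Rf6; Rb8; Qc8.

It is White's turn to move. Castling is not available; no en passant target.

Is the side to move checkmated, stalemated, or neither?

checkmate

White to move; white king on e8.
In check: yes, from the black queen on c8.
King squares — d7: attacked by Qc8; e7: own pawn; f7: attacked by Rf6; d8: attacked by Qc8; f8: attacked by Rf6.
Legal moves for White: none.
In check with no legal moves → checkmate.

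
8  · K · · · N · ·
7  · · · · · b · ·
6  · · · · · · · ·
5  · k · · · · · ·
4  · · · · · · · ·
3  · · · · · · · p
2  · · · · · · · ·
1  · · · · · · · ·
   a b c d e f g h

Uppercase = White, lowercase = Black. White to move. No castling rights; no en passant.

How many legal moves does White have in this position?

White to move; king on b8.
In check: no.
Legal moves: Nh7, Nd7, Ng6, Ne6, Kc8, Ka8, Kc7, Kb7, Ka7.
Count: 9.

9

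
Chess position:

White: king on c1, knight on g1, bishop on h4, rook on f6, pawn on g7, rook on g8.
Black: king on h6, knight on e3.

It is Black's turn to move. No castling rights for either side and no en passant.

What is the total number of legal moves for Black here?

Black to move; king on h6.
In check: yes, from the white rook on f6.
Legal moves: Kh7, Kh5.
Count: 2.

2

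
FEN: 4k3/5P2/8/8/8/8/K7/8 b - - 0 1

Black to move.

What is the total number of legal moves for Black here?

5

Black to move; king on e8.
In check: yes, from the white pawn on f7.
Legal moves: Kf8, Kd8, Kxf7, Ke7, Kd7.
Count: 5.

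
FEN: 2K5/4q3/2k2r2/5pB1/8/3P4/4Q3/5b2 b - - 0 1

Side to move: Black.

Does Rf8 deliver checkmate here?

yes

After Rf8: white king on c8; in check: yes, from the black rook on f8.
King squares — b7: attacked by Kc6; c7: attacked by Kc6; d7: attacked by Kc6; b8: attacked by Rf8; d8: attacked by Qe7.
White has no legal moves → checkmate.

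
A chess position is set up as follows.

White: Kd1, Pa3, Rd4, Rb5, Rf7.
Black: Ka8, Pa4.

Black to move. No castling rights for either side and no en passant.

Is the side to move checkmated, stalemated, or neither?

stalemate

Black to move; black king on a8.
In check: no.
King squares — a7: attacked by Rf7; b7: attacked by Rb5; b8: attacked by Rb5.
Legal moves for Black: none.
Not in check and no legal moves → stalemate.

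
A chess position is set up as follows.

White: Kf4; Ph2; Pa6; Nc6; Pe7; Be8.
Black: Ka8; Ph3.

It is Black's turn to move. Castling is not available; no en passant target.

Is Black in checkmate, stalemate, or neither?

stalemate

Black to move; black king on a8.
In check: no.
King squares — a7: attacked by Nc6; b7: attacked by Pa6; b8: attacked by Nc6.
Legal moves for Black: none.
Not in check and no legal moves → stalemate.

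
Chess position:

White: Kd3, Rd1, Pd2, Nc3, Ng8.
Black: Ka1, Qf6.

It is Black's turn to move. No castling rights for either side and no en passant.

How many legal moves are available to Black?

1

Black to move; king on a1.
In check: yes, from the white rook on d1.
Legal moves: Kb2.
Count: 1.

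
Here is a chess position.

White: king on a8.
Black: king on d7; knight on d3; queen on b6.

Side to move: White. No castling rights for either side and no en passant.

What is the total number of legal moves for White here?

0

White to move; king on a8.
In check: no.
Legal moves: none.
Count: 0.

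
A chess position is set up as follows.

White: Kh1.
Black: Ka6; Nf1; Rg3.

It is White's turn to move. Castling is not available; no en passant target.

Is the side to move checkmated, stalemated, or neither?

stalemate

White to move; white king on h1.
In check: no.
King squares — g1: attacked by Rg3; g2: attacked by Rg3; h2: attacked by Nf1.
Legal moves for White: none.
Not in check and no legal moves → stalemate.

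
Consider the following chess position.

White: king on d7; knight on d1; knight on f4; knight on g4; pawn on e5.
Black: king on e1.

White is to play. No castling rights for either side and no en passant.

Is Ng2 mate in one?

no

After Ng2: black king on e1; in check: yes, from the white knight on g2.
Black has 4 legal replies: Ke2, Kd2, Kf1, Kxd1.
In check but a legal move exists → not checkmate.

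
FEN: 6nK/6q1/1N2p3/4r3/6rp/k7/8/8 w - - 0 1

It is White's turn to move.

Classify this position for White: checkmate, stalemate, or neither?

checkmate

White to move; white king on h8.
In check: yes, from the black queen on g7.
King squares — g7: attacked by Rg4; h7: attacked by Qg7; g8: attacked by Qg7.
Legal moves for White: none.
In check with no legal moves → checkmate.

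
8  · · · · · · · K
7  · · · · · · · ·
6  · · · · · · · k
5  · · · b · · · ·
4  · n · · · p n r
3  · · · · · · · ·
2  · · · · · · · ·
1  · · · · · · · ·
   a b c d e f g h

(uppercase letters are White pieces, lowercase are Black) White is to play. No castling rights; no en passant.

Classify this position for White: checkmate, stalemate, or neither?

stalemate

White to move; white king on h8.
In check: no.
King squares — g7: attacked by Kh6; h7: attacked by Kh6; g8: attacked by Bd5.
Legal moves for White: none.
Not in check and no legal moves → stalemate.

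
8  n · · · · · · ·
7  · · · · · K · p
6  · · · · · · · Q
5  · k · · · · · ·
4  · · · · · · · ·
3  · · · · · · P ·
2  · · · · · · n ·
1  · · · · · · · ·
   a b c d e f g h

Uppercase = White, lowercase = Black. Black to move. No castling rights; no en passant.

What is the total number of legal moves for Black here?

11

Black to move; king on b5.
In check: no.
Legal moves: Nc7, Nb6, Kc5, Ka5, Kc4, Kb4, Ka4, Nh4, Nf4, Ne3, Ne1.
Count: 11.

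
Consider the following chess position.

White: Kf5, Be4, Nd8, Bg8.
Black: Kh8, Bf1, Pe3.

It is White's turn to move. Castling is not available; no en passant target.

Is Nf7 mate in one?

After Nf7: black king on h8; in check: yes, from the white knight on f7.
Black has 2 legal replies: Kxg8, Kg7.
In check but a legal move exists → not checkmate.

no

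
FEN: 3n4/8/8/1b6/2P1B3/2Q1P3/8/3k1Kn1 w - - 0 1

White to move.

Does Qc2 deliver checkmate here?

After Qc2: black king on d1; in check: yes, from the white queen on c2.
King squares — c1: attacked by Qc2; e1: attacked by Kf1; c2: attacked by Be4; d2: attacked by Qc2; e2: attacked by Kf1.
Black has no legal moves → checkmate.

yes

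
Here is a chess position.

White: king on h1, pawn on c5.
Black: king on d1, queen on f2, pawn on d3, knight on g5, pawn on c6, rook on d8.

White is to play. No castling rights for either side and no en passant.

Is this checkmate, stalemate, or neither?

stalemate

White to move; white king on h1.
In check: no.
King squares — g1: attacked by Qf2; g2: attacked by Qf2; h2: attacked by Qf2.
Legal moves for White: none.
Not in check and no legal moves → stalemate.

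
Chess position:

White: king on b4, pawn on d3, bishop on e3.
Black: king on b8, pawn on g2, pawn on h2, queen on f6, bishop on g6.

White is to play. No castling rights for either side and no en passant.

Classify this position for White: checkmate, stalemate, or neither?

neither

White to move; white king on b4.
In check: no.
Legal moves for White include: Kc5, Kb5, Ka5, Kc4, Ka4, Kb3, Ka3, Ba7+, Bh6, Bb6, Bg5, Bc5, Bf4+, Bd4, Bf2, Bd2, Bg1, Bc1, ... (list truncated; more exist).
White has legal moves and is not in check → neither.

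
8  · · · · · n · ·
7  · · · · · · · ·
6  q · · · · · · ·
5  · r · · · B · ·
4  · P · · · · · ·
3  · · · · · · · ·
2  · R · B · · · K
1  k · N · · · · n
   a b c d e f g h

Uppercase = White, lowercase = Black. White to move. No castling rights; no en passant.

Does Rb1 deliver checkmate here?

yes

After Rb1: black king on a1; in check: yes, from the white rook on b1.
King squares — b1: attacked by Bf5; a2: attacked by Nc1; b2: attacked by Rb1.
Black has no legal moves → checkmate.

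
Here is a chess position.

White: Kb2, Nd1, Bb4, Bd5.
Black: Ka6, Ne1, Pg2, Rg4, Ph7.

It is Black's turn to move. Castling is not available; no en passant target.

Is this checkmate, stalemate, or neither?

Black to move; black king on a6.
In check: no.
Legal moves for Black include: Ka7, Kb6, Kb5, Rg8, Rg7, Rg6, Rg5, Rh4, Rf4, Re4, Rd4, Rc4, Rxb4+, Rg3, Nf3, Nd3+, Nc2, h6, ... (list truncated; more exist).
Black has legal moves and is not in check → neither.

neither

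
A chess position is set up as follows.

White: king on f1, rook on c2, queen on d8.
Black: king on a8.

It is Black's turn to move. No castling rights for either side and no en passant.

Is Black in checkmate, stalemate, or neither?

neither

Black to move; black king on a8.
In check: yes, from the white queen on d8.
Legal moves for Black: Kb7, Ka7.
Black is in check but has 2 legal moves → neither.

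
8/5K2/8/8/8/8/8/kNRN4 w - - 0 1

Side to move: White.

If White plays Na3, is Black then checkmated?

After Na3: black king on a1; in check: yes, from the white rook on c1.
Black has 1 legal reply: Ka2.
In check but a legal move exists → not checkmate.

no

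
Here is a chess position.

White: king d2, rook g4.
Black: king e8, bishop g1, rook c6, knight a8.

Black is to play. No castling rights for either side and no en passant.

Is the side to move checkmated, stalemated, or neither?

neither

Black to move; black king on e8.
In check: no.
Legal moves for Black include: Kf8, Kd8, Kf7, Ke7, Kd7, Nc7, Nb6, Rc8, Rc7, Rh6, Rg6, Rf6, Re6, Rd6+, Rb6, Ra6, Rc5, Rc4, ... (list truncated; more exist).
Black has legal moves and is not in check → neither.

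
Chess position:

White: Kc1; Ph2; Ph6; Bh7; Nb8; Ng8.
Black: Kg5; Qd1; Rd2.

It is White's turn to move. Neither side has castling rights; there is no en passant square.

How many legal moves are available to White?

0

White to move; king on c1.
In check: yes, from the black queen on d1.
Legal moves: none.
Count: 0.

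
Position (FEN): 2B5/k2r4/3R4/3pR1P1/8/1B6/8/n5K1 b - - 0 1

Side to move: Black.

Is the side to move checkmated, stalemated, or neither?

Black to move; black king on a7.
In check: no.
Legal moves for Black: Rd8, Rh7, Rg7, Rf7, Re7, Rc7, Rb7, Rxd6, Kb8, Ka8, Nxb3, Nc2, d4.
Black has 13 legal moves and is not in check → neither.

neither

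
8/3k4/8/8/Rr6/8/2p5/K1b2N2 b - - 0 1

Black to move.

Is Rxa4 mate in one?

After Rxa4: white king on a1; in check: yes, from the black rook on a4.
King squares — b1: attacked by Pc2; a2: attacked by Ra4; b2: attacked by Bc1.
White has no legal moves → checkmate.

yes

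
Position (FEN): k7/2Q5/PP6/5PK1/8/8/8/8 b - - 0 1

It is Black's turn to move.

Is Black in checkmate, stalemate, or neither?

Black to move; black king on a8.
In check: no.
King squares — a7: attacked by Pb6; b7: attacked by Pa6; b8: attacked by Qc7.
Legal moves for Black: none.
Not in check and no legal moves → stalemate.

stalemate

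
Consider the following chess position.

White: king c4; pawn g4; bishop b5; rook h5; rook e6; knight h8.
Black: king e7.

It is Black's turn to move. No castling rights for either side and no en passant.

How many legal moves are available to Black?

Black to move; king on e7.
In check: yes, from the white rook on e6.
Legal moves: Kf8, Kd8, Kxe6.
Count: 3.

3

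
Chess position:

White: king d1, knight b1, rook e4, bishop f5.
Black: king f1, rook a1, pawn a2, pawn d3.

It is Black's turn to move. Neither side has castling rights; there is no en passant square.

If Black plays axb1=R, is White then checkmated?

no

After axb1=R: white king on d1; in check: yes, from the black rook on b1.
White has 1 legal reply: Kd2.
In check but a legal move exists → not checkmate.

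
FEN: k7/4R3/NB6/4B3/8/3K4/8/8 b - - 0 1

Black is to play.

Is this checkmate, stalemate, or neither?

Black to move; black king on a8.
In check: no.
King squares — a7: attacked by Bb6; b7: attacked by Re7; b8: attacked by Be5.
Legal moves for Black: none.
Not in check and no legal moves → stalemate.

stalemate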